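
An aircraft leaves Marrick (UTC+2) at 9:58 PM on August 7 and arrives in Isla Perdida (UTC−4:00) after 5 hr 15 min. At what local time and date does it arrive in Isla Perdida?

9:13 PM on Aug 7

Convert departure to UTC: 9:58 PM − 2:00 = 7:58 PM UTC on Aug 7.
Add 5 hours and 15 minutes travel time → 1:13 AM UTC (Aug 8).
Isla Perdida is UTC−4:00, so local arrival = 1:13 AM − 4:00 = 9:13 PM on Aug 7.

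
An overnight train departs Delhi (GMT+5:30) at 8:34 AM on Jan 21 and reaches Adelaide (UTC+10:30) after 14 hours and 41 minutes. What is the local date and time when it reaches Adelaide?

Adelaide is 5:00 ahead of Delhi.
After 14 hours and 41 minutes it is 11:15 PM in Delhi.
Shift by the zone difference: 11:15 PM + 5:00 = 4:15 AM on Jan 22 in Adelaide.

4:15 AM on January 22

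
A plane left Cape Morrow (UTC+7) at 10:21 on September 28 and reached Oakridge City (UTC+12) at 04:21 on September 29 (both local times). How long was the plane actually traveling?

13 hours

Oakridge City is 5:00 ahead of Cape Morrow.
Clock-face elapsed time (ignoring zones) is 18 hours.
Actual elapsed = 18 hours − 5:00 = 13 hours.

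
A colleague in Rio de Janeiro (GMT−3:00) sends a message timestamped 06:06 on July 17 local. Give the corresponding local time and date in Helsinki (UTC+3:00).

12:06 on July 17

In UTC: 06:06 + 3:00 = 09:06 on Jul 17.
Helsinki is UTC+3:00: 09:06 + 3:00 = 12:06 on Jul 17.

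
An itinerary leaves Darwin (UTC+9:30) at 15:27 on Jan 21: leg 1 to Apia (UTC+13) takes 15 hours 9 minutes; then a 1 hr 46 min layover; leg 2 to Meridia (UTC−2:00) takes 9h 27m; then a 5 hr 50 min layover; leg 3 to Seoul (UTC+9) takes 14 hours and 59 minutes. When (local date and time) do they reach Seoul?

14:08 on January 23

Convert departure to UTC: 15:27 − 9:30 = 05:57 UTC on Jan 21.
Add 15 hours 9 minutes leg 1 → 21:06 UTC.
Add 1 hour 46 minutes layover in Apia → 22:52 UTC.
Add 9 hours 27 minutes leg 2 → 08:19 UTC (Jan 22).
Add 5 hours 50 minutes layover in Meridia → 14:09 UTC.
Add 14 hours and 59 minutes leg 3 → 05:08 UTC (Jan 23).
Seoul is UTC+9:00, so local arrival = 05:08 + 9:00 = 14:08 on Jan 23.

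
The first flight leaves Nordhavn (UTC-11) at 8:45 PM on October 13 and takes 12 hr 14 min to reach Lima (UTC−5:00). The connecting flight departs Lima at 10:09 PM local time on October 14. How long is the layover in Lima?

Convert departure to UTC: 8:45 PM + 11:00 = 7:45 AM UTC on Oct 14.
Add 12 hours and 14 minutes flight time → 7:59 PM UTC.
Lima is UTC−5:00, so local arrival = 7:59 PM − 5:00 = 2:59 PM on Oct 14.
Layover = 10:09 PM − 2:59 PM = 7 hours 10 minutes.

7 hours 10 minutes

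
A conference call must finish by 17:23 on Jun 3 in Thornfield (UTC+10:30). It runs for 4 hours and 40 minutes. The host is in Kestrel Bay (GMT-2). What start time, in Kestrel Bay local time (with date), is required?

00:13 on June 3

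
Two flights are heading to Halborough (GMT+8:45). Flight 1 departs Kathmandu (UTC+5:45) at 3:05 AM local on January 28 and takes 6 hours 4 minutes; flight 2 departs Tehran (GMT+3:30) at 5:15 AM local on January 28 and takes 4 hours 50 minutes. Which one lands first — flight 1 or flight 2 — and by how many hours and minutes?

the first, by 3 hours 11 minutes

Flight 1 in UTC: 3:05 AM − 5:45 = 9:20 PM on Jan 27.
+6 hours 4 minutes → arrive 3:24 AM UTC on Jan 28.
Flight 2 in UTC: 5:15 AM − 3:30 = 1:45 AM on Jan 28.
+4 hours and 50 minutes → arrive 6:35 AM UTC on Jan 28.
Flight 1 lands earlier by 3 hours 11 minutes.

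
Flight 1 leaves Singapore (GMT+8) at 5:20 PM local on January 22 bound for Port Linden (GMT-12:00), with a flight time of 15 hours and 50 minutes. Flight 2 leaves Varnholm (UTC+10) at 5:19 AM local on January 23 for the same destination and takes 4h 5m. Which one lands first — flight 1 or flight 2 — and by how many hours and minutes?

the second, by 1 hour 46 minutes

Flight 1 in UTC: 5:20 PM − 8:00 = 9:20 AM on Jan 22.
+15 hours 50 minutes → arrive 1:10 AM UTC on Jan 23.
Flight 2 in UTC: 5:19 AM − 10:00 = 7:19 PM on Jan 22.
+4 hours 5 minutes → arrive 11:24 PM UTC on Jan 22.
Flight 2 lands earlier by 1 hour 46 minutes.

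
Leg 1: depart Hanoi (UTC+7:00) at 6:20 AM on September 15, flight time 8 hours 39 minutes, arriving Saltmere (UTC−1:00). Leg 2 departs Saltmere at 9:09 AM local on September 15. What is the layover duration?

2 hours 10 minutes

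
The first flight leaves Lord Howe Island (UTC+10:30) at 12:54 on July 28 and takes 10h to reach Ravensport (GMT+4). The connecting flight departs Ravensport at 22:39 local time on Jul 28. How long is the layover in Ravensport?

6 hours 15 minutes

Convert departure to UTC: 12:54 − 10:30 = 02:24 UTC on Jul 28.
Add 10 hours flight time → 12:24 UTC.
Ravensport is UTC+4:00, so local arrival = 12:24 + 4:00 = 16:24 on Jul 28.
Layover = 22:39 − 16:24 = 6 hours 15 minutes.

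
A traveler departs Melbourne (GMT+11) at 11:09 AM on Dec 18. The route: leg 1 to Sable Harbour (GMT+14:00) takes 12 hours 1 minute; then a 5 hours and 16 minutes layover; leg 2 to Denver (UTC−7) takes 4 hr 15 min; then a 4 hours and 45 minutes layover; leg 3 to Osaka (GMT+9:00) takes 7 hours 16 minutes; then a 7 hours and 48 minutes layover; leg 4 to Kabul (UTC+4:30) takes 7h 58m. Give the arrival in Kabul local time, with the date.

5:58 AM on Dec 20

Convert departure to UTC: 11:09 AM − 11:00 = 12:09 AM UTC on Dec 18.
Add 12 hours 1 minute leg 1 → 12:10 PM UTC.
Add 5 hours 16 minutes layover in Sable Harbour → 5:26 PM UTC.
Add 4 hours 15 minutes leg 2 → 9:41 PM UTC.
Add 4 hours 45 minutes layover in Denver → 2:26 AM UTC (Dec 19).
Add 7 hours and 16 minutes leg 3 → 9:42 AM UTC.
Add 7 hours and 48 minutes layover in Osaka → 5:30 PM UTC.
Add 7 hours 58 minutes leg 4 → 1:28 AM UTC (Dec 20).
Kabul is UTC+4:30, so local arrival = 1:28 AM + 4:30 = 5:58 AM on Dec 20.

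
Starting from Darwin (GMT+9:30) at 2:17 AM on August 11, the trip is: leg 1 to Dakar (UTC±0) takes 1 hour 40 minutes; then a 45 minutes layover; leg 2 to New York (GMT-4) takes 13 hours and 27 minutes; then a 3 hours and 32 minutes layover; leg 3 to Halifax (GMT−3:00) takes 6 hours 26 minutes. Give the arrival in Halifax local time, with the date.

Convert departure to UTC: 2:17 AM − 9:30 = 4:47 PM UTC on Aug 10.
Add 1 hour and 40 minutes leg 1 → 6:27 PM UTC.
Add 45 minutes layover in Dakar → 7:12 PM UTC.
Add 13 hours 27 minutes leg 2 → 8:39 AM UTC (Aug 11).
Add 3 hours 32 minutes layover in New York → 12:11 PM UTC.
Add 6 hours and 26 minutes leg 3 → 6:37 PM UTC.
Halifax is UTC−3:00, so local arrival = 6:37 PM − 3:00 = 3:37 PM on Aug 11.

3:37 PM on August 11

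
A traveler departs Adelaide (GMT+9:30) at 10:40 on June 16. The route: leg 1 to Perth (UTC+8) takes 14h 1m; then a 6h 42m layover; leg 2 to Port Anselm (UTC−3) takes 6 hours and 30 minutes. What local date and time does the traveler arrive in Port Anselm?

Convert departure to UTC: 10:40 − 9:30 = 01:10 UTC on Jun 16.
Add 14 hours 1 minute leg 1 → 15:11 UTC.
Add 6 hours and 42 minutes layover in Perth → 21:53 UTC.
Add 6 hours 30 minutes leg 2 → 04:23 UTC (Jun 17).
Port Anselm is UTC−3:00, so local arrival = 04:23 − 3:00 = 01:23 on Jun 17.

01:23 on June 17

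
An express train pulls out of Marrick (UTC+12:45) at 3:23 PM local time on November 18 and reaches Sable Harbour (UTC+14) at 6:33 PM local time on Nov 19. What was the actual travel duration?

25 hours 55 minutes

Sable Harbour is 1:15 ahead of Marrick.
Clock-face elapsed time (ignoring zones) is 27 hours 10 minutes.
Actual elapsed = 27 hours 10 minutes − 1:15 = 25 hours 55 minutes.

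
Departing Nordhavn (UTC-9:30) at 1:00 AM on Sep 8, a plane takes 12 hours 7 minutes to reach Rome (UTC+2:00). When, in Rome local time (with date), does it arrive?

12:37 AM on September 9

Convert departure to UTC: 1:00 AM + 9:30 = 10:30 AM UTC on Sep 8.
Add 12 hours 7 minutes travel time → 10:37 PM UTC.
Rome is UTC+2:00, so local arrival = 10:37 PM + 2:00 = 12:37 AM on Sep 9.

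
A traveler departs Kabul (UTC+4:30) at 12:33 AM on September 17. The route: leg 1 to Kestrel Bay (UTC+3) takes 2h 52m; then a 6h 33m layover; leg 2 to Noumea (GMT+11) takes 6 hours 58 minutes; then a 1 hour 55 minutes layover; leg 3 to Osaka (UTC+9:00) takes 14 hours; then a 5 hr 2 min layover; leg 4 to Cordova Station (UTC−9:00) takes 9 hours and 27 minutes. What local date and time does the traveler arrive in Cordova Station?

9:50 AM on September 18

Convert departure to UTC: 12:33 AM − 4:30 = 8:03 PM UTC on Sep 16.
Add 2 hours 52 minutes leg 1 → 10:55 PM UTC.
Add 6 hours and 33 minutes layover in Kestrel Bay → 5:28 AM UTC (Sep 17).
Add 6 hours and 58 minutes leg 2 → 12:26 PM UTC.
Add 1 hour 55 minutes layover in Noumea → 2:21 PM UTC.
Add 14 hours leg 3 → 4:21 AM UTC (Sep 18).
Add 5 hours and 2 minutes layover in Osaka → 9:23 AM UTC.
Add 9 hours 27 minutes leg 4 → 6:50 PM UTC.
Cordova Station is UTC−9:00, so local arrival = 6:50 PM − 9:00 = 9:50 AM on Sep 18.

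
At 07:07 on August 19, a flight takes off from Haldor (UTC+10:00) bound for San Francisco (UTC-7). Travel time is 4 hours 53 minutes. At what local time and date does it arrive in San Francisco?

19:00 on August 18

San Francisco is 17:00 behind Haldor.
After 4 hours 53 minutes it is 12:00 in Haldor.
Shift by the zone difference: 12:00 − 17:00 = 19:00 on Aug 18 in San Francisco.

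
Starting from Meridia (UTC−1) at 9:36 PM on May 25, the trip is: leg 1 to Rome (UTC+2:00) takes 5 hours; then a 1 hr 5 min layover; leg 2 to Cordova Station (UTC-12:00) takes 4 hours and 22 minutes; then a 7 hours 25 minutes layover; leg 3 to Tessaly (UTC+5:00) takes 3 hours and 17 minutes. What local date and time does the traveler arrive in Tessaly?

12:45 AM on May 27

Convert departure to UTC: 9:36 PM + 1:00 = 10:36 PM UTC on May 25.
Add 5 hours leg 1 → 3:36 AM UTC (May 26).
Add 1 hour and 5 minutes layover in Rome → 4:41 AM UTC.
Add 4 hours 22 minutes leg 2 → 9:03 AM UTC.
Add 7 hours and 25 minutes layover in Cordova Station → 4:28 PM UTC.
Add 3 hours 17 minutes leg 3 → 7:45 PM UTC.
Tessaly is UTC+5:00, so local arrival = 7:45 PM + 5:00 = 12:45 AM on May 27.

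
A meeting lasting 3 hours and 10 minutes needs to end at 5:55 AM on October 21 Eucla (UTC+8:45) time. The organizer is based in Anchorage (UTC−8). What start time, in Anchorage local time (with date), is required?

10:00 AM on October 20

Target end time in UTC: 5:55 AM − 8:45 = 9:10 PM on Oct 20.
Subtract 3 hours and 10 minutes → start 6:00 PM UTC on Oct 20.
Anchorage is UTC−8:00: 6:00 PM − 8:00 = 10:00 AM on Oct 20.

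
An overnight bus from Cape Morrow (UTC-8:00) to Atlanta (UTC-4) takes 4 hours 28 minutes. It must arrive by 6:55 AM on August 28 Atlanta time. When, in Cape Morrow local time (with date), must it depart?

10:27 PM on Aug 27

Target arrival in UTC: 6:55 AM + 4:00 = 10:55 AM on Aug 28.
Subtract 4 hours and 28 minutes → departure 6:27 AM UTC on Aug 28.
Cape Morrow is UTC−8:00: 6:27 AM − 8:00 = 10:27 PM on Aug 27.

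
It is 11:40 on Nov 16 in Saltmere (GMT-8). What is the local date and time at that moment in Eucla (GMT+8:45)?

04:25 on November 17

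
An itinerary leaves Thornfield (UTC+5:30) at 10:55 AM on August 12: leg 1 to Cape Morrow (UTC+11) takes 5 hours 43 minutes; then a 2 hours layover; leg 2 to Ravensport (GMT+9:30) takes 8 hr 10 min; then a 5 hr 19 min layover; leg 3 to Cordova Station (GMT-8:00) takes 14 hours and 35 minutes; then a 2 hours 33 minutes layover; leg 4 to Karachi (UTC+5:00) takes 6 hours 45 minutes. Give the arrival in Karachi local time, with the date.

Convert departure to UTC: 10:55 AM − 5:30 = 5:25 AM UTC on Aug 12.
Add 5 hours and 43 minutes leg 1 → 11:08 AM UTC.
Add 2 hours layover in Cape Morrow → 1:08 PM UTC.
Add 8 hours and 10 minutes leg 2 → 9:18 PM UTC.
Add 5 hours and 19 minutes layover in Ravensport → 2:37 AM UTC (Aug 13).
Add 14 hours and 35 minutes leg 3 → 5:12 PM UTC.
Add 2 hours and 33 minutes layover in Cordova Station → 7:45 PM UTC.
Add 6 hours and 45 minutes leg 4 → 2:30 AM UTC (Aug 14).
Karachi is UTC+5:00, so local arrival = 2:30 AM + 5:00 = 7:30 AM on Aug 14.

7:30 AM on August 14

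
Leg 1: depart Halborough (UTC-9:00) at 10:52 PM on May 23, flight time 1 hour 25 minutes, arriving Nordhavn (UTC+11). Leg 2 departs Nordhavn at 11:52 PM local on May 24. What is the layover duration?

Convert departure to UTC: 10:52 PM + 9:00 = 7:52 AM UTC on May 24.
Add 1 hour 25 minutes flight time → 9:17 AM UTC.
Nordhavn is UTC+11:00, so local arrival = 9:17 AM + 11:00 = 8:17 PM on May 24.
Layover = 11:52 PM − 8:17 PM = 3 hours 35 minutes.

3 hours 35 minutes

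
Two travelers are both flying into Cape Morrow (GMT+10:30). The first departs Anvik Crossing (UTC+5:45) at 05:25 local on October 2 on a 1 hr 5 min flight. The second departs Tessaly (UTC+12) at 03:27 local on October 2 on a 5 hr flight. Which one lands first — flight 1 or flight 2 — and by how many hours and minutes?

Flight 1 in UTC: 05:25 − 5:45 = 23:40 on Oct 1.
+1 hour and 5 minutes → arrive 00:45 UTC on Oct 2.
Flight 2 in UTC: 03:27 − 12:00 = 15:27 on Oct 1.
+5 hours → arrive 20:27 UTC on Oct 1.
Flight 2 lands earlier by 4 hours 18 minutes.

the second, by 4 hours 18 minutes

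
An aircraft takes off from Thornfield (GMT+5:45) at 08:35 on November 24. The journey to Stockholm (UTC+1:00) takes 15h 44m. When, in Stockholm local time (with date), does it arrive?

19:34 on Nov 24

Stockholm is 4:45 behind Thornfield.
After 15 hours 44 minutes it is 00:19 (Nov 25) in Thornfield.
Shift by the zone difference: 00:19 − 4:45 = 19:34 on Nov 24 in Stockholm.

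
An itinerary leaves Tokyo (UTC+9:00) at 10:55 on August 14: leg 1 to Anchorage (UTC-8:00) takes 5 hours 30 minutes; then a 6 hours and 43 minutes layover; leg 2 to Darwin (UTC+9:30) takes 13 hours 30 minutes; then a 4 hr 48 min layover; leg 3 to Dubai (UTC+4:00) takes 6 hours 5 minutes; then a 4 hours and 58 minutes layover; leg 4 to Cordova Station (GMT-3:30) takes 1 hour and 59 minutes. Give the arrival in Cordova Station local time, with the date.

17:58 on August 15

Convert departure to UTC: 10:55 − 9:00 = 01:55 UTC on Aug 14.
Add 5 hours 30 minutes leg 1 → 07:25 UTC.
Add 6 hours and 43 minutes layover in Anchorage → 14:08 UTC.
Add 13 hours 30 minutes leg 2 → 03:38 UTC (Aug 15).
Add 4 hours and 48 minutes layover in Darwin → 08:26 UTC.
Add 6 hours and 5 minutes leg 3 → 14:31 UTC.
Add 4 hours 58 minutes layover in Dubai → 19:29 UTC.
Add 1 hour 59 minutes leg 4 → 21:28 UTC.
Cordova Station is UTC−3:30, so local arrival = 21:28 − 3:30 = 17:58 on Aug 15.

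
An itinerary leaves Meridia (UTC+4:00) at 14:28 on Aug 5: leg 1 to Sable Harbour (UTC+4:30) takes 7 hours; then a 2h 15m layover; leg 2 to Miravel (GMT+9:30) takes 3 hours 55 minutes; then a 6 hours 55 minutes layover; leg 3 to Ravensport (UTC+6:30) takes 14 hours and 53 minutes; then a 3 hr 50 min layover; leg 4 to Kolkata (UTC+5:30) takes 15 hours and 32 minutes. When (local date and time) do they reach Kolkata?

22:18 on August 7

Convert departure to UTC: 14:28 − 4:00 = 10:28 UTC on Aug 5.
Add 7 hours leg 1 → 17:28 UTC.
Add 2 hours 15 minutes layover in Sable Harbour → 19:43 UTC.
Add 3 hours 55 minutes leg 2 → 23:38 UTC.
Add 6 hours and 55 minutes layover in Miravel → 06:33 UTC (Aug 6).
Add 14 hours and 53 minutes leg 3 → 21:26 UTC.
Add 3 hours 50 minutes layover in Ravensport → 01:16 UTC (Aug 7).
Add 15 hours and 32 minutes leg 4 → 16:48 UTC.
Kolkata is UTC+5:30, so local arrival = 16:48 + 5:30 = 22:18 on Aug 7.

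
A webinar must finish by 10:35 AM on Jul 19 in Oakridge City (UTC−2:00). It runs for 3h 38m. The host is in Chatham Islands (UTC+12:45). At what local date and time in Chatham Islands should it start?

Target end time in UTC: 10:35 AM + 2:00 = 12:35 PM on Jul 19.
Subtract 3 hours 38 minutes → start 8:57 AM UTC on Jul 19.
Chatham Islands is UTC+12:45: 8:57 AM + 12:45 = 9:42 PM on Jul 19.

9:42 PM on July 19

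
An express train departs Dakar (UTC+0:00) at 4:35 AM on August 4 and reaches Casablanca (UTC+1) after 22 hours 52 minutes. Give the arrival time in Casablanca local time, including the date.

Casablanca is 1:00 ahead of Dakar.
After 22 hours 52 minutes it is 3:27 AM (Aug 5) in Dakar.
Shift by the zone difference: 3:27 AM + 1:00 = 4:27 AM on Aug 5 in Casablanca.

4:27 AM on August 5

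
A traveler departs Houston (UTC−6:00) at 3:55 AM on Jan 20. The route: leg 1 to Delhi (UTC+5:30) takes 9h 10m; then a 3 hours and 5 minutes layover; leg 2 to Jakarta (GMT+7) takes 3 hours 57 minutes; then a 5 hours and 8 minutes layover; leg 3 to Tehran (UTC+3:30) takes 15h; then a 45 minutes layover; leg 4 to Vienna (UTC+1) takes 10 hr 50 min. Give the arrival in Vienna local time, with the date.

10:50 AM on January 22

Convert departure to UTC: 3:55 AM + 6:00 = 9:55 AM UTC on Jan 20.
Add 9 hours 10 minutes leg 1 → 7:05 PM UTC.
Add 3 hours and 5 minutes layover in Delhi → 10:10 PM UTC.
Add 3 hours and 57 minutes leg 2 → 2:07 AM UTC (Jan 21).
Add 5 hours 8 minutes layover in Jakarta → 7:15 AM UTC.
Add 15 hours leg 3 → 10:15 PM UTC.
Add 45 minutes layover in Tehran → 11:00 PM UTC.
Add 10 hours 50 minutes leg 4 → 9:50 AM UTC (Jan 22).
Vienna is UTC+1:00, so local arrival = 9:50 AM + 1:00 = 10:50 AM on Jan 22.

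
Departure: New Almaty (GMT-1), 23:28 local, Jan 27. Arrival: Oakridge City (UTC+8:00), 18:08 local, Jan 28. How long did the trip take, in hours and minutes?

9 hours 40 minutes

Departure in UTC: 23:28 + 1:00 = 00:28 on Jan 28.
Arrival in UTC: 18:08 − 8:00 = 10:08 on Jan 28.
Elapsed = 10:08 − 00:28 = 9 hours 40 minutes.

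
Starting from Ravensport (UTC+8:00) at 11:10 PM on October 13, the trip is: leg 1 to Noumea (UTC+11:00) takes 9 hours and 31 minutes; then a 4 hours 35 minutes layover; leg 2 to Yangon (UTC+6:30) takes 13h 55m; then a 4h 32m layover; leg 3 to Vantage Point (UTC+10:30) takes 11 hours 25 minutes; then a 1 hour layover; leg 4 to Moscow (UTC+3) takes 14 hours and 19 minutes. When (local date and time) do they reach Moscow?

5:27 AM on October 16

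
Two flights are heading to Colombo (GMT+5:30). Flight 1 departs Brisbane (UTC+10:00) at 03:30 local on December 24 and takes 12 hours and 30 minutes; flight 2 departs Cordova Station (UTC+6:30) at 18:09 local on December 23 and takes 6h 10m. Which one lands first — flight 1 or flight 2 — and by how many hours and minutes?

the second, by 12 hours 11 minutes

Flight 1 in UTC: 03:30 − 10:00 = 17:30 on Dec 23.
+12 hours and 30 minutes → arrive 06:00 UTC on Dec 24.
Flight 2 in UTC: 18:09 − 6:30 = 11:39 on Dec 23.
+6 hours and 10 minutes → arrive 17:49 UTC on Dec 23.
Flight 2 lands earlier by 12 hours 11 minutes.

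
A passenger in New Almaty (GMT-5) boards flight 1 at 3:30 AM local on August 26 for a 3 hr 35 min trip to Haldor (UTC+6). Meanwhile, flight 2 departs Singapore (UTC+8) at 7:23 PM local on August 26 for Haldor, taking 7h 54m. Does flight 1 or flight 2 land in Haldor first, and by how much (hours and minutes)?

Flight 1 in UTC: 3:30 AM + 5:00 = 8:30 AM on Aug 26.
+3 hours and 35 minutes → arrive 12:05 PM UTC on Aug 26.
Flight 2 in UTC: 7:23 PM − 8:00 = 11:23 AM on Aug 26.
+7 hours 54 minutes → arrive 7:17 PM UTC on Aug 26.
Flight 1 lands earlier by 7 hours 12 minutes.

the first, by 7 hours 12 minutes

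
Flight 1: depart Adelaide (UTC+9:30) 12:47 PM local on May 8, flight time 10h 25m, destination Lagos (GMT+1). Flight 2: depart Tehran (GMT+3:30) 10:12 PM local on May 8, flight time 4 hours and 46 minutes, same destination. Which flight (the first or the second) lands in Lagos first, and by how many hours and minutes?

the first, by 9 hours 46 minutes

Flight 1 in UTC: 12:47 PM − 9:30 = 3:17 AM on May 8.
+10 hours 25 minutes → arrive 1:42 PM UTC on May 8.
Flight 2 in UTC: 10:12 PM − 3:30 = 6:42 PM on May 8.
+4 hours 46 minutes → arrive 11:28 PM UTC on May 8.
Flight 1 lands earlier by 9 hours 46 minutes.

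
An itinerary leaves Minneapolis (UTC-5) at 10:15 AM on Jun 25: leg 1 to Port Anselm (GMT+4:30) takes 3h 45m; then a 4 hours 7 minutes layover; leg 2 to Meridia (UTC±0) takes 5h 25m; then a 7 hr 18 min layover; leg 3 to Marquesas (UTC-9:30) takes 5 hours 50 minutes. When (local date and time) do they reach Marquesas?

Convert departure to UTC: 10:15 AM + 5:00 = 3:15 PM UTC on Jun 25.
Add 3 hours and 45 minutes leg 1 → 7:00 PM UTC.
Add 4 hours 7 minutes layover in Port Anselm → 11:07 PM UTC.
Add 5 hours and 25 minutes leg 2 → 4:32 AM UTC (Jun 26).
Add 7 hours and 18 minutes layover in Meridia → 11:50 AM UTC.
Add 5 hours 50 minutes leg 3 → 5:40 PM UTC.
Marquesas is UTC−9:30, so local arrival = 5:40 PM − 9:30 = 8:10 AM on Jun 26.

8:10 AM on Jun 26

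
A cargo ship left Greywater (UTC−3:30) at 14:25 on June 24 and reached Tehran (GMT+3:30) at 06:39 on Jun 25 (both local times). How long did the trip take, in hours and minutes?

Departure in UTC: 14:25 + 3:30 = 17:55 on Jun 24.
Arrival in UTC: 06:39 − 3:30 = 03:09 on Jun 25.
Elapsed = 03:09 − 17:55 (+1 day) = 9 hours 14 minutes.

9 hours 14 minutes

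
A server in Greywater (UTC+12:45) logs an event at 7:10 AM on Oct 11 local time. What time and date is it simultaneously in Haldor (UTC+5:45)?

12:10 AM on Oct 11

In UTC: 7:10 AM − 12:45 = 6:25 PM on Oct 10.
Haldor is UTC+5:45: 6:25 PM + 5:45 = 12:10 AM on Oct 11.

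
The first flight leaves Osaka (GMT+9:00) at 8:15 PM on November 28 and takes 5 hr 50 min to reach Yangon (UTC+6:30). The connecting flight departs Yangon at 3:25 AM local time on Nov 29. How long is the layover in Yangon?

Convert departure to UTC: 8:15 PM − 9:00 = 11:15 AM UTC on Nov 28.
Add 5 hours 50 minutes flight time → 5:05 PM UTC.
Yangon is UTC+6:30, so local arrival = 5:05 PM + 6:30 = 11:35 PM on Nov 28.
Layover = 3:25 AM − 11:35 PM (+1 day) = 3 hours 50 minutes.

3 hours 50 minutes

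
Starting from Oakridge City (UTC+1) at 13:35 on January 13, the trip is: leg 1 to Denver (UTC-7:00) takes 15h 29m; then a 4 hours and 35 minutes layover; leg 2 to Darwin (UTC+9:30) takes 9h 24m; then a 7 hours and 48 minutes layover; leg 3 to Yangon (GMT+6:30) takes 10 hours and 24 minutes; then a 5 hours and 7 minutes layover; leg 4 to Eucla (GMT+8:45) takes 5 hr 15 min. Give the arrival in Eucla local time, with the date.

07:22 on January 16

Convert departure to UTC: 13:35 − 1:00 = 12:35 UTC on Jan 13.
Add 15 hours and 29 minutes leg 1 → 04:04 UTC (Jan 14).
Add 4 hours and 35 minutes layover in Denver → 08:39 UTC.
Add 9 hours and 24 minutes leg 2 → 18:03 UTC.
Add 7 hours and 48 minutes layover in Darwin → 01:51 UTC (Jan 15).
Add 10 hours and 24 minutes leg 3 → 12:15 UTC.
Add 5 hours 7 minutes layover in Yangon → 17:22 UTC.
Add 5 hours 15 minutes leg 4 → 22:37 UTC.
Eucla is UTC+8:45, so local arrival = 22:37 + 8:45 = 07:22 on Jan 16.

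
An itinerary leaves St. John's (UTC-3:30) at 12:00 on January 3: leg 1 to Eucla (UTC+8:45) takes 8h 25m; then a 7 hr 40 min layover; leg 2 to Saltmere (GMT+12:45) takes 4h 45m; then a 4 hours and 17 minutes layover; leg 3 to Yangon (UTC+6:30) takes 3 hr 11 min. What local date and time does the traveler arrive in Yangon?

02:18 on January 5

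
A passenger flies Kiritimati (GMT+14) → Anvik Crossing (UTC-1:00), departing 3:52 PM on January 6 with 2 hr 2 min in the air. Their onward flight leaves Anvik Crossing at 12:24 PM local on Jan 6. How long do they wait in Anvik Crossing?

9 hours 30 minutes

Convert departure to UTC: 3:52 PM − 14:00 = 1:52 AM UTC on Jan 6.
Add 2 hours and 2 minutes flight time → 3:54 AM UTC.
Anvik Crossing is UTC−1:00, so local arrival = 3:54 AM − 1:00 = 2:54 AM on Jan 6.
Layover = 12:24 PM − 2:54 AM = 9 hours 30 minutes.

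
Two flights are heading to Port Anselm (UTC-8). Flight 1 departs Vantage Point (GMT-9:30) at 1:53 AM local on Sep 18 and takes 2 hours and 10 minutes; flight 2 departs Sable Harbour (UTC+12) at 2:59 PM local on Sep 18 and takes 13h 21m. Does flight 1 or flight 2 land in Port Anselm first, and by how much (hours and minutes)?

the first, by 2 hours 47 minutes

Flight 1 in UTC: 1:53 AM + 9:30 = 11:23 AM on Sep 18.
+2 hours and 10 minutes → arrive 1:33 PM UTC on Sep 18.
Flight 2 in UTC: 2:59 PM − 12:00 = 2:59 AM on Sep 18.
+13 hours and 21 minutes → arrive 4:20 PM UTC on Sep 18.
Flight 1 lands earlier by 2 hours 47 minutes.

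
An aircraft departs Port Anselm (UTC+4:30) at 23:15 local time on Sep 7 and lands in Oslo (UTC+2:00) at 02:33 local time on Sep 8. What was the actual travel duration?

5 hours 48 minutes

Oslo is 2:30 behind Port Anselm.
Clock-face elapsed time (ignoring zones) is 3 hours 18 minutes.
Actual elapsed = 3 hours 18 minutes + 2:30 = 5 hours 48 minutes.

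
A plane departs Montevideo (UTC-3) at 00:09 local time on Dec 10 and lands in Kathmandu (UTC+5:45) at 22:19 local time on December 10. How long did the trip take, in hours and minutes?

13 hours 25 minutes

Departure in UTC: 00:09 + 3:00 = 03:09 on Dec 10.
Arrival in UTC: 22:19 − 5:45 = 16:34 on Dec 10.
Elapsed = 16:34 − 03:09 = 13 hours 25 minutes.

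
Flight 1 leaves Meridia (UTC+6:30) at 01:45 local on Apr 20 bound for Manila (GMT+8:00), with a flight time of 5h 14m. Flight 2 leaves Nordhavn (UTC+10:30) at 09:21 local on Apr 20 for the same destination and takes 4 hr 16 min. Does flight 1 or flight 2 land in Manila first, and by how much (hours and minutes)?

the first, by 2 hours 38 minutes

Flight 1 in UTC: 01:45 − 6:30 = 19:15 on Apr 19.
+5 hours 14 minutes → arrive 00:29 UTC on Apr 20.
Flight 2 in UTC: 09:21 − 10:30 = 22:51 on Apr 19.
+4 hours and 16 minutes → arrive 03:07 UTC on Apr 20.
Flight 1 lands earlier by 2 hours 38 minutes.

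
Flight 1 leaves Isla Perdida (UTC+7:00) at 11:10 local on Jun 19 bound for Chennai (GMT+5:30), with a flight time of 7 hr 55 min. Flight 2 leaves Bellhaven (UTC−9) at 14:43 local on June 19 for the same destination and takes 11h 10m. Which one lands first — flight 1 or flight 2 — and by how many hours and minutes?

Flight 1 in UTC: 11:10 − 7:00 = 04:10 on Jun 19.
+7 hours 55 minutes → arrive 12:05 UTC on Jun 19.
Flight 2 in UTC: 14:43 + 9:00 = 23:43 on Jun 19.
+11 hours 10 minutes → arrive 10:53 UTC on Jun 20.
Flight 1 lands earlier by 22 hours 48 minutes.

the first, by 22 hours 48 minutes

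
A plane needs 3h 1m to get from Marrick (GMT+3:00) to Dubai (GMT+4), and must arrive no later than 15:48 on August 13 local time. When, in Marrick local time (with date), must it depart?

Target arrival in UTC: 15:48 − 4:00 = 11:48 on Aug 13.
Subtract 3 hours and 1 minute → departure 08:47 UTC on Aug 13.
Marrick is UTC+3:00: 08:47 + 3:00 = 11:47 on Aug 13.

11:47 on Aug 13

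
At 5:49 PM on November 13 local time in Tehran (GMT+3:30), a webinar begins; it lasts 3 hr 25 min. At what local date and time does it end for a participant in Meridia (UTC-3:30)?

Meridia is 7:00 behind Tehran.
After 3 hours and 25 minutes it is 9:14 PM in Tehran.
Shift by the zone difference: 9:14 PM − 7:00 = 2:14 PM on Nov 13 in Meridia.

2:14 PM on Nov 13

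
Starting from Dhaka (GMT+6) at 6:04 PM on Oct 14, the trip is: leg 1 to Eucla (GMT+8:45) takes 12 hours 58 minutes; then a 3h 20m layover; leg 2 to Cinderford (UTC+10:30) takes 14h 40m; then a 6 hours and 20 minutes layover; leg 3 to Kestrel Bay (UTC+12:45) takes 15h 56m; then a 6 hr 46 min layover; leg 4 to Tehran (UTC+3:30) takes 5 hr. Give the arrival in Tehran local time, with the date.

8:34 AM on October 17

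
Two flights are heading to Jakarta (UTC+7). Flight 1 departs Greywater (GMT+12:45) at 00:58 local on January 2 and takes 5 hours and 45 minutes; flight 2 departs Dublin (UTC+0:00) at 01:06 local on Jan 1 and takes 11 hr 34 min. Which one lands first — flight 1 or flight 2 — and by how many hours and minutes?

the second, by 5 hours 18 minutes

Flight 1 in UTC: 00:58 − 12:45 = 12:13 on Jan 1.
+5 hours 45 minutes → arrive 17:58 UTC on Jan 1.
Flight 2 departs at 01:06 UTC (Jan 1).
+11 hours 34 minutes → arrive 12:40 UTC on Jan 1.
Flight 2 lands earlier by 5 hours 18 minutes.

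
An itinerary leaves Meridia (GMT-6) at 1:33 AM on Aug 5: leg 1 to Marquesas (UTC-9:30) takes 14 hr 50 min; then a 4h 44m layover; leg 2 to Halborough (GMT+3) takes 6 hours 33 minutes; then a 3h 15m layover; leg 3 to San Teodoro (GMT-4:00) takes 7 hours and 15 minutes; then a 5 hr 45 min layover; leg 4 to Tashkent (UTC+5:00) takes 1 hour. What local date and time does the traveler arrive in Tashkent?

Convert departure to UTC: 1:33 AM + 6:00 = 7:33 AM UTC on Aug 5.
Add 14 hours 50 minutes leg 1 → 10:23 PM UTC.
Add 4 hours and 44 minutes layover in Marquesas → 3:07 AM UTC (Aug 6).
Add 6 hours 33 minutes leg 2 → 9:40 AM UTC.
Add 3 hours 15 minutes layover in Halborough → 12:55 PM UTC.
Add 7 hours 15 minutes leg 3 → 8:10 PM UTC.
Add 5 hours 45 minutes layover in San Teodoro → 1:55 AM UTC (Aug 7).
Add 1 hour leg 4 → 2:55 AM UTC.
Tashkent is UTC+5:00, so local arrival = 2:55 AM + 5:00 = 7:55 AM on Aug 7.

7:55 AM on Aug 7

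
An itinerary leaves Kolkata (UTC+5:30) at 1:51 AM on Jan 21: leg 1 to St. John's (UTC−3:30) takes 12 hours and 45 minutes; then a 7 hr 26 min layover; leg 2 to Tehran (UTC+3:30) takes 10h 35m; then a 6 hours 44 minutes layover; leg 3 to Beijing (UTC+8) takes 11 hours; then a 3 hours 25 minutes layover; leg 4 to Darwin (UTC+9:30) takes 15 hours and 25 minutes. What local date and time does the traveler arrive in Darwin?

Convert departure to UTC: 1:51 AM − 5:30 = 8:21 PM UTC on Jan 20.
Add 12 hours 45 minutes leg 1 → 9:06 AM UTC (Jan 21).
Add 7 hours 26 minutes layover in St. John's → 4:32 PM UTC.
Add 10 hours and 35 minutes leg 2 → 3:07 AM UTC (Jan 22).
Add 6 hours and 44 minutes layover in Tehran → 9:51 AM UTC.
Add 11 hours leg 3 → 8:51 PM UTC.
Add 3 hours and 25 minutes layover in Beijing → 12:16 AM UTC (Jan 23).
Add 15 hours 25 minutes leg 4 → 3:41 PM UTC.
Darwin is UTC+9:30, so local arrival = 3:41 PM + 9:30 = 1:11 AM on Jan 24.

1:11 AM on January 24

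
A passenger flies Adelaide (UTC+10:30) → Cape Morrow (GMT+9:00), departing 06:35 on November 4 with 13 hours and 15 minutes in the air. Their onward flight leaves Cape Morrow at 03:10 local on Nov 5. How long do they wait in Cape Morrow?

Convert departure to UTC: 06:35 − 10:30 = 20:05 UTC on Nov 3.
Add 13 hours 15 minutes flight time → 09:20 UTC (Nov 4).
Cape Morrow is UTC+9:00, so local arrival = 09:20 + 9:00 = 18:20 on Nov 4.
Layover = 03:10 − 18:20 (+1 day) = 8 hours 50 minutes.

8 hours 50 minutes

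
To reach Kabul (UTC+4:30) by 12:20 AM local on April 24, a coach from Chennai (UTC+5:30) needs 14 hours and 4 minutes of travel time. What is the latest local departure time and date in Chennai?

Target arrival in UTC: 12:20 AM − 4:30 = 7:50 PM on Apr 23.
Subtract 14 hours and 4 minutes → departure 5:46 AM UTC on Apr 23.
Chennai is UTC+5:30: 5:46 AM + 5:30 = 11:16 AM on Apr 23.

11:16 AM on April 23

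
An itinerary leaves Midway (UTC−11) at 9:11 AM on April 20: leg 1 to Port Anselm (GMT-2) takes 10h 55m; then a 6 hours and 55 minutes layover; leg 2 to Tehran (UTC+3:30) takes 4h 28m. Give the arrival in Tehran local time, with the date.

9:59 PM on Apr 21

Convert departure to UTC: 9:11 AM + 11:00 = 8:11 PM UTC on Apr 20.
Add 10 hours and 55 minutes leg 1 → 7:06 AM UTC (Apr 21).
Add 6 hours and 55 minutes layover in Port Anselm → 2:01 PM UTC.
Add 4 hours and 28 minutes leg 2 → 6:29 PM UTC.
Tehran is UTC+3:30, so local arrival = 6:29 PM + 3:30 = 9:59 PM on Apr 21.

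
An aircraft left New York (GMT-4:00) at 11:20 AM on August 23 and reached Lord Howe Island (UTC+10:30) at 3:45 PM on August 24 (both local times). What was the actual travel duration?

Departure in UTC: 11:20 AM + 4:00 = 3:20 PM on Aug 23.
Arrival in UTC: 3:45 PM − 10:30 = 5:15 AM on Aug 24.
Elapsed = 5:15 AM − 3:20 PM (+1 day) = 13 hours 55 minutes.

13 hours 55 minutes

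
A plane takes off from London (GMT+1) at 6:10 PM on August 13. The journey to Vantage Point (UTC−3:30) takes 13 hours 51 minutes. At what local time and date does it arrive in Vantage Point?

3:31 AM on August 14

Convert departure to UTC: 6:10 PM − 1:00 = 5:10 PM UTC on Aug 13.
Add 13 hours and 51 minutes travel time → 7:01 AM UTC (Aug 14).
Vantage Point is UTC−3:30, so local arrival = 7:01 AM − 3:30 = 3:31 AM on Aug 14.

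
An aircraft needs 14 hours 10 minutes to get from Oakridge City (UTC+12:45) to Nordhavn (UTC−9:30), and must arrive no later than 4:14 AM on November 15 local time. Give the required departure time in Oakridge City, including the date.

12:19 PM on November 15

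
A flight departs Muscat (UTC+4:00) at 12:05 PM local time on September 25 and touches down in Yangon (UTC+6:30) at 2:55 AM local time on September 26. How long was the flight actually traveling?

12 hours 20 minutes

Departure in UTC: 12:05 PM − 4:00 = 8:05 AM on Sep 25.
Arrival in UTC: 2:55 AM − 6:30 = 8:25 PM on Sep 25.
Elapsed = 8:25 PM − 8:05 AM = 12 hours 20 minutes.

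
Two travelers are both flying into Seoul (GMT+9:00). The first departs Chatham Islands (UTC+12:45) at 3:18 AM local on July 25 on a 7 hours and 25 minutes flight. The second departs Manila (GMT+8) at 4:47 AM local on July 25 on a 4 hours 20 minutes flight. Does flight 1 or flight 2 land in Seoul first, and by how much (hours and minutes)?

the first, by 3 hours 9 minutes

Flight 1 in UTC: 3:18 AM − 12:45 = 2:33 PM on Jul 24.
+7 hours 25 minutes → arrive 9:58 PM UTC on Jul 24.
Flight 2 in UTC: 4:47 AM − 8:00 = 8:47 PM on Jul 24.
+4 hours 20 minutes → arrive 1:07 AM UTC on Jul 25.
Flight 1 lands earlier by 3 hours 9 minutes.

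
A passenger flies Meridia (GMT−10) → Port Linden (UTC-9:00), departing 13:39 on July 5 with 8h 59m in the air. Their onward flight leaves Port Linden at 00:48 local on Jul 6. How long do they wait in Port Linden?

Convert departure to UTC: 13:39 + 10:00 = 23:39 UTC on Jul 5.
Add 8 hours and 59 minutes flight time → 08:38 UTC (Jul 6).
Port Linden is UTC−9:00, so local arrival = 08:38 − 9:00 = 23:38 on Jul 5.
Layover = 00:48 − 23:38 (+1 day) = 1 hour 10 minutes.

1 hour 10 minutes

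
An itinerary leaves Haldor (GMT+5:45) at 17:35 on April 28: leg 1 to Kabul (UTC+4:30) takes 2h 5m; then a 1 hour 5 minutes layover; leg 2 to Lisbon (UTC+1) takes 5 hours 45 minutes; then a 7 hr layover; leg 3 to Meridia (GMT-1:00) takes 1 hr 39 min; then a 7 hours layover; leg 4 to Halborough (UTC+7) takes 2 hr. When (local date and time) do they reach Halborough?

21:24 on April 29

Convert departure to UTC: 17:35 − 5:45 = 11:50 UTC on Apr 28.
Add 2 hours and 5 minutes leg 1 → 13:55 UTC.
Add 1 hour 5 minutes layover in Kabul → 15:00 UTC.
Add 5 hours and 45 minutes leg 2 → 20:45 UTC.
Add 7 hours layover in Lisbon → 03:45 UTC (Apr 29).
Add 1 hour 39 minutes leg 3 → 05:24 UTC.
Add 7 hours layover in Meridia → 12:24 UTC.
Add 2 hours leg 4 → 14:24 UTC.
Halborough is UTC+7:00, so local arrival = 14:24 + 7:00 = 21:24 on Apr 29.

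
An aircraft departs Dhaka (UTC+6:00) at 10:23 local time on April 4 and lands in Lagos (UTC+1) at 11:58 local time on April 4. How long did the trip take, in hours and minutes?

Lagos is 5:00 behind Dhaka.
Clock-face elapsed time (ignoring zones) is 1 hour 35 minutes.
Actual elapsed = 1 hour 35 minutes + 5:00 = 6 hours 35 minutes.

6 hours 35 minutes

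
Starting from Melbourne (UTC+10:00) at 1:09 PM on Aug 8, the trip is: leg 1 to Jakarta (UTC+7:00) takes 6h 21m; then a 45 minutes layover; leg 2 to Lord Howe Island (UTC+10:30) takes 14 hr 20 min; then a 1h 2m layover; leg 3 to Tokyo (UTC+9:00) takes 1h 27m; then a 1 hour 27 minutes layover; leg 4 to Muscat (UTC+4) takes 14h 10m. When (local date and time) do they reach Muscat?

10:41 PM on Aug 9

Convert departure to UTC: 1:09 PM − 10:00 = 3:09 AM UTC on Aug 8.
Add 6 hours 21 minutes leg 1 → 9:30 AM UTC.
Add 45 minutes layover in Jakarta → 10:15 AM UTC.
Add 14 hours and 20 minutes leg 2 → 12:35 AM UTC (Aug 9).
Add 1 hour 2 minutes layover in Lord Howe Island → 1:37 AM UTC.
Add 1 hour 27 minutes leg 3 → 3:04 AM UTC.
Add 1 hour 27 minutes layover in Tokyo → 4:31 AM UTC.
Add 14 hours 10 minutes leg 4 → 6:41 PM UTC.
Muscat is UTC+4:00, so local arrival = 6:41 PM + 4:00 = 10:41 PM on Aug 9.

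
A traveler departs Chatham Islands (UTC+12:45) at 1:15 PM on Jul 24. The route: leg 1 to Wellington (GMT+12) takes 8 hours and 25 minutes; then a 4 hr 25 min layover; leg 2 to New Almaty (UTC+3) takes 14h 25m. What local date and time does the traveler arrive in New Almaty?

6:45 AM on Jul 25

Convert departure to UTC: 1:15 PM − 12:45 = 12:30 AM UTC on Jul 24.
Add 8 hours 25 minutes leg 1 → 8:55 AM UTC.
Add 4 hours 25 minutes layover in Wellington → 1:20 PM UTC.
Add 14 hours and 25 minutes leg 2 → 3:45 AM UTC (Jul 25).
New Almaty is UTC+3:00, so local arrival = 3:45 AM + 3:00 = 6:45 AM on Jul 25.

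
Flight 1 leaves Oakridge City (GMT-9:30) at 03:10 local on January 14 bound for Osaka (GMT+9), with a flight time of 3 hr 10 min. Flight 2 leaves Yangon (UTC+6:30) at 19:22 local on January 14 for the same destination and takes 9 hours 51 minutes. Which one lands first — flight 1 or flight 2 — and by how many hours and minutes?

Flight 1 in UTC: 03:10 + 9:30 = 12:40 on Jan 14.
+3 hours and 10 minutes → arrive 15:50 UTC on Jan 14.
Flight 2 in UTC: 19:22 − 6:30 = 12:52 on Jan 14.
+9 hours 51 minutes → arrive 22:43 UTC on Jan 14.
Flight 1 lands earlier by 6 hours 53 minutes.

the first, by 6 hours 53 minutes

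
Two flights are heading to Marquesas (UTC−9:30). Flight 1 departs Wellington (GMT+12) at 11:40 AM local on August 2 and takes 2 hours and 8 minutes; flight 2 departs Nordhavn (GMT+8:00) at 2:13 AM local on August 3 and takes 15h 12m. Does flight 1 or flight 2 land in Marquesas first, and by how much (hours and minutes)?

the first, by 31 hours 37 minutes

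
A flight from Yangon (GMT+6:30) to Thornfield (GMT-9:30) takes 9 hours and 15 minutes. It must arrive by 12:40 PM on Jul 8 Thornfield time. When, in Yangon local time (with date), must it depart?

7:25 PM on Jul 8

Target arrival in UTC: 12:40 PM + 9:30 = 10:10 PM on Jul 8.
Subtract 9 hours 15 minutes → departure 12:55 PM UTC on Jul 8.
Yangon is UTC+6:30: 12:55 PM + 6:30 = 7:25 PM on Jul 8.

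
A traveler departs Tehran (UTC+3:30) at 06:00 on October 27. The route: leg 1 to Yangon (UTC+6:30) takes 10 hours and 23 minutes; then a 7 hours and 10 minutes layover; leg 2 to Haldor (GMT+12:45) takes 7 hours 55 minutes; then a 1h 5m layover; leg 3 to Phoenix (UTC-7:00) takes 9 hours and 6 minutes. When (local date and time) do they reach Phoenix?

07:09 on October 28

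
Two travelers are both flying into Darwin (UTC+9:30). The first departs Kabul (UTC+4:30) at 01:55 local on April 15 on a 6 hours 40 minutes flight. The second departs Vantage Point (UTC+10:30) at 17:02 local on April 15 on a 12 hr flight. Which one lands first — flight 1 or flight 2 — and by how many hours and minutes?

Flight 1 in UTC: 01:55 − 4:30 = 21:25 on Apr 14.
+6 hours and 40 minutes → arrive 04:05 UTC on Apr 15.
Flight 2 in UTC: 17:02 − 10:30 = 06:32 on Apr 15.
+12 hours → arrive 18:32 UTC on Apr 15.
Flight 1 lands earlier by 14 hours 27 minutes.

the first, by 14 hours 27 minutes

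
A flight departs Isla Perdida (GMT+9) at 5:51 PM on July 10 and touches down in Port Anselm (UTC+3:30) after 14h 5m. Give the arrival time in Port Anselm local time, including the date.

2:26 AM on July 11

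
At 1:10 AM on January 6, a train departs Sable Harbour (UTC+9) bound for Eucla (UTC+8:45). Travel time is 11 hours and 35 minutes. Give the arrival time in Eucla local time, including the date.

Convert departure to UTC: 1:10 AM − 9:00 = 4:10 PM UTC on Jan 5.
Add 11 hours and 35 minutes travel time → 3:45 AM UTC (Jan 6).
Eucla is UTC+8:45, so local arrival = 3:45 AM + 8:45 = 12:30 PM on Jan 6.

12:30 PM on January 6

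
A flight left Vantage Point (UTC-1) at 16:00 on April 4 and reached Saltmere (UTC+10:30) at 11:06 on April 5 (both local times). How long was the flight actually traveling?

Departure in UTC: 16:00 + 1:00 = 17:00 on Apr 4.
Arrival in UTC: 11:06 − 10:30 = 00:36 on Apr 5.
Elapsed = 00:36 − 17:00 (+1 day) = 7 hours 36 minutes.

7 hours 36 minutes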